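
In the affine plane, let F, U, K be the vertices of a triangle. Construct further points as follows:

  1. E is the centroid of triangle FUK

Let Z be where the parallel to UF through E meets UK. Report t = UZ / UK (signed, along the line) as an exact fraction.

Work in coordinates with F = (0, 0), U = (1, 0), K = (0, 1).
1. E is the centroid of triangle FUK ⇒ E = (1/3, 1/3)
through E parallel to UF: direction (-1, 0); meets UK at Z = (2/3, 1/3)
Z = U + t·(K−U) with t = 1/3

t = 1/3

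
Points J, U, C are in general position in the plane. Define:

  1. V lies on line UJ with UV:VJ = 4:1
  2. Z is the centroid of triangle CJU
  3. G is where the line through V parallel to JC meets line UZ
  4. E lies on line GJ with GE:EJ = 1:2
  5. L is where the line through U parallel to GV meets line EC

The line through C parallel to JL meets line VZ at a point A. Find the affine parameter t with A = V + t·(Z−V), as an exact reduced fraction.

t = 3/28

Assign J = (0, 0), U = (1, 0), C = (0, 1) — the answer is frame-independent, so this choice is without loss of generality.
1. V lies on line UJ with UV:VJ = 4:1 ⇒ V = (1/5, 0)
2. Z is the centroid of triangle CJU ⇒ Z = (1/3, 1/3)
3. G is where the line through V parallel to JC meets line UZ ⇒ G = (1/5, 2/5)
4. E lies on line GJ with GE:EJ = 1:2 ⇒ E = (2/15, 4/15)
5. L is where the line through U parallel to GV meets line EC ⇒ L = (1, -9/2)
through C parallel to JL: direction (1, -9/2); meets VZ at A = (3/14, 1/28)
A = V + t·(Z−V) with t = 3/28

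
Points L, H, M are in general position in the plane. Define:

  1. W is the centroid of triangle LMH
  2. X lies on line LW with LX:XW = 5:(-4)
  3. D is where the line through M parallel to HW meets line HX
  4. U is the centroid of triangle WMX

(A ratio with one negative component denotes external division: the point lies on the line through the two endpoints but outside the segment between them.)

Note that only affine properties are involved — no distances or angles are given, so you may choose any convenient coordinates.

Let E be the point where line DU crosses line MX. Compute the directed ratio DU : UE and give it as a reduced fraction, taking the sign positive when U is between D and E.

DU:UE = 47/16

Choose coordinates L = (0, 0), H = (1, 0), M = (0, 1).
1. W is the centroid of triangle LMH ⇒ W = (1/3, 1/3)
2. X lies on line LW with LX:XW = 5:(-4) ⇒ X = (5/3, 5/3)
3. D is where the line through M parallel to HW meets line HX ⇒ D = (7/6, 5/12)
4. U is the centroid of triangle WMX ⇒ U = (2/3, 1)
line DU meets MX at E = (70/141, 169/141)
U = D + t·(E−D) with t = 47/63, so DU:UE = 47/63:16/63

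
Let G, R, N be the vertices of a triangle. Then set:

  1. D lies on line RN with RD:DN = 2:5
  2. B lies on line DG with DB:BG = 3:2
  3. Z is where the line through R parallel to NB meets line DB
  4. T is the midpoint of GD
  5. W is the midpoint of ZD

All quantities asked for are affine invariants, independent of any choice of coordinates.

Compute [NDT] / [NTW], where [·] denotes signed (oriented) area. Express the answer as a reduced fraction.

[NDT]:[NTW] = -25/31

Assign G = (0, 0), R = (1, 0), N = (0, 1) — the answer is frame-independent, so this choice is without loss of generality.
1. D lies on line RN with RD:DN = 2:5 ⇒ D = (5/7, 2/7)
2. B lies on line DG with DB:BG = 3:2 ⇒ B = (2/7, 4/35)
3. Z is where the line through R parallel to NB meets line DB ⇒ Z = (31/35, 62/175)
4. T is the midpoint of GD ⇒ T = (5/14, 1/7)
5. W is the midpoint of ZD ⇒ W = (4/5, 8/25)
2·[NDT] = -5/14, 2·[NTW] = 31/70
[NDT]:[NTW] = -5/14:31/70 = -25/31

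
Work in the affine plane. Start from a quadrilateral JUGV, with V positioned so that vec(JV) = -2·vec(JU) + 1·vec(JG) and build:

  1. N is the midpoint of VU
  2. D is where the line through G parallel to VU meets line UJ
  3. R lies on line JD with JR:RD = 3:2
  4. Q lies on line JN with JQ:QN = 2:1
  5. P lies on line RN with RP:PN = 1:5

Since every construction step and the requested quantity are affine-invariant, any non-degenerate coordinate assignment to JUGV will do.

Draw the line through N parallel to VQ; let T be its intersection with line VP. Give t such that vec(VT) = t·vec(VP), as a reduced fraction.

t = 2/9

Choose coordinates J = (0, 0), U = (1, 0), G = (0, 1), V = (-2, 1).
1. N is the midpoint of VU ⇒ N = (-1/2, 1/2)
2. D is where the line through G parallel to VU meets line UJ ⇒ D = (3, 0)
3. R lies on line JD with JR:RD = 3:2 ⇒ R = (9/5, 0)
4. Q lies on line JN with JQ:QN = 2:1 ⇒ Q = (-1/3, 1/3)
5. P lies on line RN with RP:PN = 1:5 ⇒ P = (17/12, 1/12)
through N parallel to VQ: direction (5/3, -2/3); meets VP at T = (-67/54, 43/54)
T = V + t·(P−V) with t = 2/9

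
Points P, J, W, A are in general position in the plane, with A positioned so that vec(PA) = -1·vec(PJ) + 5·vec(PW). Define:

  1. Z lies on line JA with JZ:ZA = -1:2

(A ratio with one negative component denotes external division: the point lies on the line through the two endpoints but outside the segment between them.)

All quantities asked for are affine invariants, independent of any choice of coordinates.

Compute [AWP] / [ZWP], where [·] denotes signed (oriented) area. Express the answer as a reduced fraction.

[AWP]:[ZWP] = -1/3

Set P = (0, 0), J = (1, 0), W = (0, 1), A = (-1, 5); any affine frame gives the same invariant.
1. Z lies on line JA with JZ:ZA = -1:2 ⇒ Z = (3, -5)
2·[AWP] = -1, 2·[ZWP] = 3
[AWP]:[ZWP] = -1:3 = -1/3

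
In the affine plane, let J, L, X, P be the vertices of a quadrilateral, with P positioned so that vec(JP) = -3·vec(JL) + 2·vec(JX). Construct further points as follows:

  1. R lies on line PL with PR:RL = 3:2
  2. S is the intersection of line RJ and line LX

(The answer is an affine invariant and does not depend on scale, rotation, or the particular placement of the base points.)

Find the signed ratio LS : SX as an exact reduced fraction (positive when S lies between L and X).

LS:SX = -4/3

Work in coordinates with J = (0, 0), L = (1, 0), X = (0, 1), P = (-3, 2).
1. R lies on line PL with PR:RL = 3:2 ⇒ R = (-3/5, 4/5)
2. S is the intersection of line RJ and line LX ⇒ S = (-3, 4)
S = L + t·(X−L) with t = 4, so LS:SX = t:(1−t) = 4:-3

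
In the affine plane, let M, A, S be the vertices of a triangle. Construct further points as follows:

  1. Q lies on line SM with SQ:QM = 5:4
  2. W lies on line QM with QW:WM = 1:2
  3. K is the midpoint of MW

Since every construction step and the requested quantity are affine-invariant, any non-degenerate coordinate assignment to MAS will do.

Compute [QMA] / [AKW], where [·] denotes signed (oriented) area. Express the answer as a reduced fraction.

[QMA]:[AKW] = -3

Assign M = (0, 0), A = (1, 0), S = (0, 1) — the answer is frame-independent, so this choice is without loss of generality.
1. Q lies on line SM with SQ:QM = 5:4 ⇒ Q = (0, 4/9)
2. W lies on line QM with QW:WM = 1:2 ⇒ W = (0, 8/27)
3. K is the midpoint of MW ⇒ K = (0, 4/27)
2·[QMA] = 4/9, 2·[AKW] = -4/27
[QMA]:[AKW] = 4/9:-4/27 = -3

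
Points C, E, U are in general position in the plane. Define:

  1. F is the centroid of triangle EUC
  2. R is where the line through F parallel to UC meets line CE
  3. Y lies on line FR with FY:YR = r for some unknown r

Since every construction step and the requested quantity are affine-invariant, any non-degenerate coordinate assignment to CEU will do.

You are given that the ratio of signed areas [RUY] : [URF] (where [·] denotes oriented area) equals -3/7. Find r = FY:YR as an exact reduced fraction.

r = 4/3

Assign C = (0, 0), E = (1, 0), U = (0, 1) — the answer is frame-independent, so this choice is without loss of generality.
1. F is the centroid of triangle EUC ⇒ F = (1/3, 1/3)
2. R is where the line through F parallel to UC meets line CE ⇒ R = (1/3, 0)
3. With FY:YR = r, write λ = r/(r+1) so Y = F + λ·(R−F); Y is affine-linear in λ
Every point depending on Y is an affine combination of Y and λ-independent points, so each such coordinate is linear in λ; the λ² term in each signed area is a multiple of (R−F)×(R−F) = 0, so 2·[RUY] and 2·[URF] are each linear in λ. Evaluating at λ=0 and λ=1:
  2·[RUY] = 1/9·λ − 1/9,   2·[URF] = 1/9
So [RUY]:[URF] = (1/9·λ − 1/9) / (1/9). Setting this equal to -3/7:
  1/9·λ − 1/9 = -3/7·(1/9)  ⇒  λ = 4/7
Then r = λ/(1−λ) = (4/7)/(3/7) = 4/3. Check: with r = 4/3, Y = (1/3, 1/7) and [RUY]:[URF] = -3/7 as required.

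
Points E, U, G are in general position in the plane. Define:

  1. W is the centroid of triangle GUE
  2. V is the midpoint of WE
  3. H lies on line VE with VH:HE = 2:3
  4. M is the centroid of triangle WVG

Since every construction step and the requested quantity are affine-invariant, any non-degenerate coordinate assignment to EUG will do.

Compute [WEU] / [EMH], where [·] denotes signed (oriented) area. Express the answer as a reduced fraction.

[WEU]:[EMH] = -10

Work in coordinates with E = (0, 0), U = (1, 0), G = (0, 1).
1. W is the centroid of triangle GUE ⇒ W = (1/3, 1/3)
2. V is the midpoint of WE ⇒ V = (1/6, 1/6)
3. H lies on line VE with VH:HE = 2:3 ⇒ H = (1/10, 1/10)
4. M is the centroid of triangle WVG ⇒ M = (1/6, 1/2)
2·[WEU] = 1/3, 2·[EMH] = -1/30
[WEU]:[EMH] = 1/3:-1/30 = -10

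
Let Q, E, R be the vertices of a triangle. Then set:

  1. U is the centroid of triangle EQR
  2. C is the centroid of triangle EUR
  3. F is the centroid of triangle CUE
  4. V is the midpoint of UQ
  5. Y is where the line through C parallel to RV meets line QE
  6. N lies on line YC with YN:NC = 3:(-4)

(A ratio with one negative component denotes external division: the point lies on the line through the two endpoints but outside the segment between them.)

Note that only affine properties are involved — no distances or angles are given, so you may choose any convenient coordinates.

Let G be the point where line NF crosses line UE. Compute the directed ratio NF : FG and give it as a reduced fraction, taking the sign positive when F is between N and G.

Work in coordinates with Q = (0, 0), E = (1, 0), R = (0, 1).
1. U is the centroid of triangle EQR ⇒ U = (1/3, 1/3)
2. C is the centroid of triangle EUR ⇒ C = (4/9, 4/9)
3. F is the centroid of triangle CUE ⇒ F = (16/27, 7/27)
4. V is the midpoint of UQ ⇒ V = (1/6, 1/6)
5. Y is where the line through C parallel to RV meets line QE ⇒ Y = (8/15, 0)
6. N lies on line YC with YN:NC = 3:(-4) ⇒ N = (4/5, -4/3)
line NF meets UE at G = (362/603, 241/1206)
F = N + t·(G−N) with t = 134/129, so NF:FG = 134/129:-5/129

NF:FG = -134/5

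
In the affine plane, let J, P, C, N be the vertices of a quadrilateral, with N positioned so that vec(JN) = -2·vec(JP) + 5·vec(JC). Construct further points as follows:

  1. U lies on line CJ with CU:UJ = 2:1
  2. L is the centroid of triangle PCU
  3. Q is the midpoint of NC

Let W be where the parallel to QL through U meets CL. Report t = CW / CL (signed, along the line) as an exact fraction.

Set J = (0, 0), P = (1, 0), C = (0, 1), N = (-2, 5); any affine frame gives the same invariant.
1. U lies on line CJ with CU:UJ = 2:1 ⇒ U = (0, 1/3)
2. L is the centroid of triangle PCU ⇒ L = (1/3, 4/9)
3. Q is the midpoint of NC ⇒ Q = (-1, 3)
through U parallel to QL: direction (4/3, -23/9); meets CL at W = (-8/3, 49/9)
W = C + t·(L−C) with t = -8

t = -8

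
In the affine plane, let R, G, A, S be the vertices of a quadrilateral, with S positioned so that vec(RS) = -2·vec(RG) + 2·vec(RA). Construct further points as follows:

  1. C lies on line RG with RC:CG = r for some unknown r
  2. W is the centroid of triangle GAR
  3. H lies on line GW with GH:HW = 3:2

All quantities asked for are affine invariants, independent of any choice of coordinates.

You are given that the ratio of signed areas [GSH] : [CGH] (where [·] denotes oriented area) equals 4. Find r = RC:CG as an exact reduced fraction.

r = 3

Set R = (0, 0), G = (1, 0), A = (0, 1), S = (-2, 2); any affine frame gives the same invariant.
1. With RC:CG = r, write λ = r/(r+1) so C = R + λ·(G−R); C is affine-linear in λ
2. W is the centroid of triangle GAR ⇒ W = (1/3, 1/3)
3. H lies on line GW with GH:HW = 3:2 ⇒ H = (3/5, 1/5)
Every point depending on C is an affine combination of C and λ-independent points, so each such coordinate is linear in λ; the λ² term in each signed area is a multiple of (G−R)×(G−R) = 0, so 2·[GSH] and 2·[CGH] are each linear in λ. Evaluating at λ=0 and λ=1:
  2·[GSH] = 1/5,   2·[CGH] = -1/5·λ + 1/5
So [GSH]:[CGH] = (1/5) / (-1/5·λ + 1/5). Setting this equal to 4:
  1/5 = 4·(-1/5·λ + 1/5)  ⇒  λ = 3/4
Then r = λ/(1−λ) = (3/4)/(1/4) = 3. Check: with r = 3, C = (3/4, 0) and [GSH]:[CGH] = 4 as required.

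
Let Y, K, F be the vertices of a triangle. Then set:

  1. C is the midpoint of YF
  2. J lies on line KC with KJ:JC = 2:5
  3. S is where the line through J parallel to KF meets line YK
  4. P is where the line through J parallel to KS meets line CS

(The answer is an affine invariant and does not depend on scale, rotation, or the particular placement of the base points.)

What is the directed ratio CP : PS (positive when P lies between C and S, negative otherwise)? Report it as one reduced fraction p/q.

CP:PS = 5/2

Choose coordinates Y = (0, 0), K = (1, 0), F = (0, 1).
1. C is the midpoint of YF ⇒ C = (0, 1/2)
2. J lies on line KC with KJ:JC = 2:5 ⇒ J = (5/7, 1/7)
3. S is where the line through J parallel to KF meets line YK ⇒ S = (6/7, 0)
4. P is where the line through J parallel to KS meets line CS ⇒ P = (30/49, 1/7)
P = C + t·(S−C) with t = 5/7, so CP:PS = t:(1−t) = 5/7:2/7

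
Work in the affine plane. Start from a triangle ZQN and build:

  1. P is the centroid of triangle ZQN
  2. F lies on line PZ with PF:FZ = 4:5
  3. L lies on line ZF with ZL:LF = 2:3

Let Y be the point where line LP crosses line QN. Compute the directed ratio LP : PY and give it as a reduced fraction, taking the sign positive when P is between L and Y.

Assign Z = (0, 0), Q = (1, 0), N = (0, 1) — the answer is frame-independent, so this choice is without loss of generality.
1. P is the centroid of triangle ZQN ⇒ P = (1/3, 1/3)
2. F lies on line PZ with PF:FZ = 4:5 ⇒ F = (5/27, 5/27)
3. L lies on line ZF with ZL:LF = 2:3 ⇒ L = (2/27, 2/27)
line LP meets QN at Y = (1/2, 1/2)
P = L + t·(Y−L) with t = 14/23, so LP:PY = 14/23:9/23

LP:PY = 14/9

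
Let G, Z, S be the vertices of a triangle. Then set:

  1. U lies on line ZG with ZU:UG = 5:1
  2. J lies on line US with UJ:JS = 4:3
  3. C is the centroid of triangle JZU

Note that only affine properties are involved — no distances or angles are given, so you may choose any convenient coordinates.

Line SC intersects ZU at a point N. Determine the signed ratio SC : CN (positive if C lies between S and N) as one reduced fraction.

Assign G = (0, 0), Z = (1, 0), S = (0, 1) — the answer is frame-independent, so this choice is without loss of generality.
1. U lies on line ZG with ZU:UG = 5:1 ⇒ U = (1/6, 0)
2. J lies on line US with UJ:JS = 4:3 ⇒ J = (1/14, 4/7)
3. C is the centroid of triangle JZU ⇒ C = (26/63, 4/21)
line SC meets ZU at N = (26/51, 0)
C = S + t·(N−S) with t = 17/21, so SC:CN = 17/21:4/21

SC:CN = 17/4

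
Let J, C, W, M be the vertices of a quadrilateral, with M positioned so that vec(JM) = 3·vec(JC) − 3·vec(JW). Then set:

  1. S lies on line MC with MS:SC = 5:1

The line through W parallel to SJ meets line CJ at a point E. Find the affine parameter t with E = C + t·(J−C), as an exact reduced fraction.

t = -5/3

Work in coordinates with J = (0, 0), C = (1, 0), W = (0, 1), M = (3, -3).
1. S lies on line MC with MS:SC = 5:1 ⇒ S = (4/3, -1/2)
through W parallel to SJ: direction (-4/3, 1/2); meets CJ at E = (8/3, 0)
E = C + t·(J−C) with t = -5/3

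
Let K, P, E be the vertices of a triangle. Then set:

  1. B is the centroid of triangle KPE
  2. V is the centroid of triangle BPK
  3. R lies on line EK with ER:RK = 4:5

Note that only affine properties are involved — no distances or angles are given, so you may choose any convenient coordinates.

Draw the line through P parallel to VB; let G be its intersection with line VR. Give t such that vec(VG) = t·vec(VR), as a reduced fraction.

Work in coordinates with K = (0, 0), P = (1, 0), E = (0, 1).
1. B is the centroid of triangle KPE ⇒ B = (1/3, 1/3)
2. V is the centroid of triangle BPK ⇒ V = (4/9, 1/9)
3. R lies on line EK with ER:RK = 4:5 ⇒ R = (0, 5/9)
through P parallel to VB: direction (-1/9, 2/9); meets VR at G = (13/9, -8/9)
G = V + t·(R−V) with t = -9/4

t = -9/4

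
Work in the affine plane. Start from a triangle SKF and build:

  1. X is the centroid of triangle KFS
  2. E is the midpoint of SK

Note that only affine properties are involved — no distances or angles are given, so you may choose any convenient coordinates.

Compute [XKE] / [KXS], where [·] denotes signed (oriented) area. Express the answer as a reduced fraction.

Choose coordinates S = (0, 0), K = (1, 0), F = (0, 1).
1. X is the centroid of triangle KFS ⇒ X = (1/3, 1/3)
2. E is the midpoint of SK ⇒ E = (1/2, 0)
2·[XKE] = -1/6, 2·[KXS] = 1/3
[XKE]:[KXS] = -1/6:1/3 = -1/2

[XKE]:[KXS] = -1/2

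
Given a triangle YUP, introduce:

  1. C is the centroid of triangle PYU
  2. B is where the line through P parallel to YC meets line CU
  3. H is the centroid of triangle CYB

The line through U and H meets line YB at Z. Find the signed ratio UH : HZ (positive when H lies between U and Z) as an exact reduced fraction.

UH:HZ = 5

Work in coordinates with Y = (0, 0), U = (1, 0), P = (0, 1).
1. C is the centroid of triangle PYU ⇒ C = (1/3, 1/3)
2. B is where the line through P parallel to YC meets line CU ⇒ B = (-1/3, 2/3)
3. H is the centroid of triangle CYB ⇒ H = (0, 1/3)
line UH meets YB at Z = (-1/5, 2/5)
H = U + t·(Z−U) with t = 5/6, so UH:HZ = 5/6:1/6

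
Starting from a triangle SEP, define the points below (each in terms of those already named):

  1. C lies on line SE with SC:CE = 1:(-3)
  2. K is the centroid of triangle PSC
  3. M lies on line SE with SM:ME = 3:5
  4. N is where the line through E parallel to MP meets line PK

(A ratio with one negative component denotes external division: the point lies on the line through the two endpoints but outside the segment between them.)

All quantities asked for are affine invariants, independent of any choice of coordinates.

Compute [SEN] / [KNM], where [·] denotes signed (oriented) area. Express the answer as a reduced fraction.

[SEN]:[KNM] = -48/25

Assign S = (0, 0), E = (1, 0), P = (0, 1) — the answer is frame-independent, so this choice is without loss of generality.
1. C lies on line SE with SC:CE = 1:(-3) ⇒ C = (-1/2, 0)
2. K is the centroid of triangle PSC ⇒ K = (-1/6, 1/3)
3. M lies on line SE with SM:ME = 3:5 ⇒ M = (3/8, 0)
4. N is where the line through E parallel to MP meets line PK ⇒ N = (1/4, 2)
2·[SEN] = 2, 2·[KNM] = -25/24
[SEN]:[KNM] = 2:-25/24 = -48/25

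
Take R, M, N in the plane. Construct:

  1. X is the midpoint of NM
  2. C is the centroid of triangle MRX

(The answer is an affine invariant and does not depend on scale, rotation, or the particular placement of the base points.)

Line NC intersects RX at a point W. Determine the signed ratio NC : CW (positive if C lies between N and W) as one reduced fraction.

Assign R = (0, 0), M = (1, 0), N = (0, 1) — the answer is frame-independent, so this choice is without loss of generality.
1. X is the midpoint of NM ⇒ X = (1/2, 1/2)
2. C is the centroid of triangle MRX ⇒ C = (1/2, 1/6)
line NC meets RX at W = (3/8, 3/8)
C = N + t·(W−N) with t = 4/3, so NC:CW = 4/3:-1/3

NC:CW = -4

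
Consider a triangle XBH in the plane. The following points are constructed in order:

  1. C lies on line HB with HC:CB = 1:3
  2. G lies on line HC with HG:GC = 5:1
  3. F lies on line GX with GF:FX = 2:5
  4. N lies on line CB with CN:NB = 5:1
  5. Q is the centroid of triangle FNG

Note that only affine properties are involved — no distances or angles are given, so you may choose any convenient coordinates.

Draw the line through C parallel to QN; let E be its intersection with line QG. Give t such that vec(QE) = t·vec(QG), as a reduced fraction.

t = 15/16

Work in coordinates with X = (0, 0), B = (1, 0), H = (0, 1).
1. C lies on line HB with HC:CB = 1:3 ⇒ C = (1/4, 3/4)
2. G lies on line HC with HG:GC = 5:1 ⇒ G = (5/24, 19/24)
3. F lies on line GX with GF:FX = 2:5 ⇒ F = (25/168, 95/168)
4. N lies on line CB with CN:NB = 5:1 ⇒ N = (7/8, 1/8)
5. Q is the centroid of triangle FNG ⇒ Q = (23/56, 83/168)
through C parallel to QN: direction (13/28, -31/84); meets QG at E = (99/448, 1039/1344)
E = Q + t·(G−Q) with t = 15/16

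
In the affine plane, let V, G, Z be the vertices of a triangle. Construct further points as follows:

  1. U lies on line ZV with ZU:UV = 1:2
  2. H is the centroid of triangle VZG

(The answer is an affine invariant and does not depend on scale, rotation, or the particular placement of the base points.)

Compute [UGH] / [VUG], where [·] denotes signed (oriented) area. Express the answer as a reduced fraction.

[UGH]:[VUG] = 1/6

Set V = (0, 0), G = (1, 0), Z = (0, 1); any affine frame gives the same invariant.
1. U lies on line ZV with ZU:UV = 1:2 ⇒ U = (0, 2/3)
2. H is the centroid of triangle VZG ⇒ H = (1/3, 1/3)
2·[UGH] = -1/9, 2·[VUG] = -2/3
[UGH]:[VUG] = -1/9:-2/3 = 1/6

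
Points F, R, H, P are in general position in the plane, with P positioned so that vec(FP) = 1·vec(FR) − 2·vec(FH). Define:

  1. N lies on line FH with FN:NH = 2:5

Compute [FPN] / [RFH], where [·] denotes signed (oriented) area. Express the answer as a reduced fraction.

Set F = (0, 0), R = (1, 0), H = (0, 1), P = (1, -2); any affine frame gives the same invariant.
1. N lies on line FH with FN:NH = 2:5 ⇒ N = (0, 2/7)
2·[FPN] = 2/7, 2·[RFH] = -1
[FPN]:[RFH] = 2/7:-1 = -2/7

[FPN]:[RFH] = -2/7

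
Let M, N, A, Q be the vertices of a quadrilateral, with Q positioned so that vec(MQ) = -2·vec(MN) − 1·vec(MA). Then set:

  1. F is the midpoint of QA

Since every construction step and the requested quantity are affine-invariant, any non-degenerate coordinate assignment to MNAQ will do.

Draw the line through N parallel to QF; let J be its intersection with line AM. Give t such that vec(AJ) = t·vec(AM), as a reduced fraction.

Work in coordinates with M = (0, 0), N = (1, 0), A = (0, 1), Q = (-2, -1).
1. F is the midpoint of QA ⇒ F = (-1, 0)
through N parallel to QF: direction (1, 1); meets AM at J = (0, -1)
J = A + t·(M−A) with t = 2

t = 2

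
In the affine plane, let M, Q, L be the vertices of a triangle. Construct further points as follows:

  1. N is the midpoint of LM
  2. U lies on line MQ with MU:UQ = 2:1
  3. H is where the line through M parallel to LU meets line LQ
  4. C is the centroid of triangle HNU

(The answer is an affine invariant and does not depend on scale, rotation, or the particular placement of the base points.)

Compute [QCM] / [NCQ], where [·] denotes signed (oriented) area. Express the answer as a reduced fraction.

[QCM]:[NCQ] = -21/8

Choose coordinates M = (0, 0), Q = (1, 0), L = (0, 1).
1. N is the midpoint of LM ⇒ N = (0, 1/2)
2. U lies on line MQ with MU:UQ = 2:1 ⇒ U = (2/3, 0)
3. H is where the line through M parallel to LU meets line LQ ⇒ H = (-2, 3)
4. C is the centroid of triangle HNU ⇒ C = (-4/9, 7/6)
2·[QCM] = 7/6, 2·[NCQ] = -4/9
[QCM]:[NCQ] = 7/6:-4/9 = -21/8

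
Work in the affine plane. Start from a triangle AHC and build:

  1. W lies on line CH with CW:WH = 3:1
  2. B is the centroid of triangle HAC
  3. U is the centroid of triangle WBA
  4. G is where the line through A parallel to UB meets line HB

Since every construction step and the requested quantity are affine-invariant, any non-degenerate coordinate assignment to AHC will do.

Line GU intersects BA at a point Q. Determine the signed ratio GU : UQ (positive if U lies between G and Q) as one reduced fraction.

GU:UQ = -5

Work in coordinates with A = (0, 0), H = (1, 0), C = (0, 1).
1. W lies on line CH with CW:WH = 3:1 ⇒ W = (3/4, 1/4)
2. B is the centroid of triangle HAC ⇒ B = (1/3, 1/3)
3. U is the centroid of triangle WBA ⇒ U = (13/36, 7/36)
4. G is where the line through A parallel to UB meets line HB ⇒ G = (-1/9, 5/9)
line GU meets BA at Q = (4/15, 4/15)
U = G + t·(Q−G) with t = 5/4, so GU:UQ = 5/4:-1/4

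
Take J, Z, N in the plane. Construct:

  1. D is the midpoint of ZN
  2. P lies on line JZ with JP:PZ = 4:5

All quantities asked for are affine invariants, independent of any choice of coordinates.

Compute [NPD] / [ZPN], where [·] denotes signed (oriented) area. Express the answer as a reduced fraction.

[NPD]:[ZPN] = -1/2

Assign J = (0, 0), Z = (1, 0), N = (0, 1) — the answer is frame-independent, so this choice is without loss of generality.
1. D is the midpoint of ZN ⇒ D = (1/2, 1/2)
2. P lies on line JZ with JP:PZ = 4:5 ⇒ P = (4/9, 0)
2·[NPD] = 5/18, 2·[ZPN] = -5/9
[NPD]:[ZPN] = 5/18:-5/9 = -1/2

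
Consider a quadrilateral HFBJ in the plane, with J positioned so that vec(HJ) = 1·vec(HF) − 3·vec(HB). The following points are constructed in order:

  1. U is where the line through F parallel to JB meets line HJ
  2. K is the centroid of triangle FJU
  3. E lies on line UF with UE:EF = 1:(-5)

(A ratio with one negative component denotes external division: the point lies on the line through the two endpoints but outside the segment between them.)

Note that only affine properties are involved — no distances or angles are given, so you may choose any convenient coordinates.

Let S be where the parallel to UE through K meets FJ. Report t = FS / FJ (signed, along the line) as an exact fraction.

t = 1/3

Assign H = (0, 0), F = (1, 0), B = (0, 1), J = (1, -3) — the answer is frame-independent, so this choice is without loss of generality.
1. U is where the line through F parallel to JB meets line HJ ⇒ U = (4, -12)
2. K is the centroid of triangle FJU ⇒ K = (2, -5)
3. E lies on line UF with UE:EF = 1:(-5) ⇒ E = (19/4, -15)
through K parallel to UE: direction (3/4, -3); meets FJ at S = (1, -1)
S = F + t·(J−F) with t = 1/3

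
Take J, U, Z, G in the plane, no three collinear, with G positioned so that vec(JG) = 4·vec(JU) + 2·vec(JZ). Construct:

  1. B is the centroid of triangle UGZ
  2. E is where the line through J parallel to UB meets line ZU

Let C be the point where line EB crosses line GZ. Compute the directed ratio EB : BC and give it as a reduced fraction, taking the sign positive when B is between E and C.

Set J = (0, 0), U = (1, 0), Z = (0, 1), G = (4, 2); any affine frame gives the same invariant.
1. B is the centroid of triangle UGZ ⇒ B = (5/3, 1)
2. E is where the line through J parallel to UB meets line ZU ⇒ E = (2/5, 3/5)
line EB meets GZ at C = (8, 3)
B = E + t·(C−E) with t = 1/6, so EB:BC = 1/6:5/6

EB:BC = 1/5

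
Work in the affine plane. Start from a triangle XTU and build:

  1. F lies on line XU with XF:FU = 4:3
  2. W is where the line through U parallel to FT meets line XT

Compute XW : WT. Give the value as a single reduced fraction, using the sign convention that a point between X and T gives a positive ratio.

Work in coordinates with X = (0, 0), T = (1, 0), U = (0, 1).
1. F lies on line XU with XF:FU = 4:3 ⇒ F = (0, 4/7)
2. W is where the line through U parallel to FT meets line XT ⇒ W = (7/4, 0)
W = X + t·(T−X) with t = 7/4, so XW:WT = t:(1−t) = 7/4:-3/4

XW:WT = -7/3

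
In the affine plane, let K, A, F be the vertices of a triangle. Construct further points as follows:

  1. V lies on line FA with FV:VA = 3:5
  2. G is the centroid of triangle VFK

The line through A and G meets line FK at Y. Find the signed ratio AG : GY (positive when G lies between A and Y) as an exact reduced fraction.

AG:GY = 7

Assign K = (0, 0), A = (1, 0), F = (0, 1) — the answer is frame-independent, so this choice is without loss of generality.
1. V lies on line FA with FV:VA = 3:5 ⇒ V = (3/8, 5/8)
2. G is the centroid of triangle VFK ⇒ G = (1/8, 13/24)
line AG meets FK at Y = (0, 13/21)
G = A + t·(Y−A) with t = 7/8, so AG:GY = 7/8:1/8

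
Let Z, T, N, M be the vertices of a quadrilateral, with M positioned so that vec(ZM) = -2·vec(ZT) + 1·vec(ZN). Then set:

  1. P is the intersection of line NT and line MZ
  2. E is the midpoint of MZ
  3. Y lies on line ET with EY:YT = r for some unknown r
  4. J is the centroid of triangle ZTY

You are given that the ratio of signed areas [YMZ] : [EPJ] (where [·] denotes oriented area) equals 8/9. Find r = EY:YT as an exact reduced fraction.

r = 4

Work in coordinates with Z = (0, 0), T = (1, 0), N = (0, 1), M = (-2, 1).
1. P is the intersection of line NT and line MZ ⇒ P = (2, -1)
2. E is the midpoint of MZ ⇒ E = (-1, 1/2)
3. With EY:YT = r, write λ = r/(r+1) so Y = E + λ·(T−E); Y is affine-linear in λ
4. J is the centroid of triangle ZTY ⇒ J is an affine combination of earlier points and hence also affine-linear in λ
Every point depending on Y is an affine combination of Y and λ-independent points, so each such coordinate is linear in λ; the λ² term in each signed area is a multiple of (T−E)×(T−E) = 0, so 2·[YMZ] and 2·[EPJ] are each linear in λ. Evaluating at λ=0 and λ=1:
  2·[YMZ] = λ,   2·[EPJ] = 1/2·λ + 1/2
So [YMZ]:[EPJ] = (λ) / (1/2·λ + 1/2). Setting this equal to 8/9:
  λ = 8/9·(1/2·λ + 1/2)  ⇒  λ = 4/5
Then r = λ/(1−λ) = (4/5)/(1/5) = 4. Check: with r = 4, Y = (3/5, 1/10) and [YMZ]:[EPJ] = 8/9 as required.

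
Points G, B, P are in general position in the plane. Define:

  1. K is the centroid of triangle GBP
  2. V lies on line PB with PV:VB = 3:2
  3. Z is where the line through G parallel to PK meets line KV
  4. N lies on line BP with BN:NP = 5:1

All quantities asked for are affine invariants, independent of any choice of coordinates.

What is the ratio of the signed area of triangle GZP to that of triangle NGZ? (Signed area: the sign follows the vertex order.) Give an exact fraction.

[GZP]:[NGZ] = 6/7

Choose coordinates G = (0, 0), B = (1, 0), P = (0, 1).
1. K is the centroid of triangle GBP ⇒ K = (1/3, 1/3)
2. V lies on line PB with PV:VB = 3:2 ⇒ V = (3/5, 2/5)
3. Z is where the line through G parallel to PK meets line KV ⇒ Z = (-1/9, 2/9)
4. N lies on line BP with BN:NP = 5:1 ⇒ N = (1/6, 5/6)
2·[GZP] = -1/9, 2·[NGZ] = -7/54
[GZP]:[NGZ] = -1/9:-7/54 = 6/7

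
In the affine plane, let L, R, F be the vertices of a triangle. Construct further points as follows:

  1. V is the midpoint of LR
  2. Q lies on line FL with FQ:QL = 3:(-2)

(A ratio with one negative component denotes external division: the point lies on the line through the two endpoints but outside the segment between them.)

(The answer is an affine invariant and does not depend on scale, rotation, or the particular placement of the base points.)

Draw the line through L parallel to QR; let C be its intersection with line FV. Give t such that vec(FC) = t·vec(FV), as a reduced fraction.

t = 1/2

Choose coordinates L = (0, 0), R = (1, 0), F = (0, 1).
1. V is the midpoint of LR ⇒ V = (1/2, 0)
2. Q lies on line FL with FQ:QL = 3:(-2) ⇒ Q = (0, -2)
through L parallel to QR: direction (1, 2); meets FV at C = (1/4, 1/2)
C = F + t·(V−F) with t = 1/2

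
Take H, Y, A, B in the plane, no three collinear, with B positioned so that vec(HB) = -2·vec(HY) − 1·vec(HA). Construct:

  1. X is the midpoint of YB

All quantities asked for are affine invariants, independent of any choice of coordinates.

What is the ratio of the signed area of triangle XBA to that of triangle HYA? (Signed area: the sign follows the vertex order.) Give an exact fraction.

[XBA]:[HYA] = -2

Set H = (0, 0), Y = (1, 0), A = (0, 1), B = (-2, -1); any affine frame gives the same invariant.
1. X is the midpoint of YB ⇒ X = (-1/2, -1/2)
2·[XBA] = -2, 2·[HYA] = 1
[XBA]:[HYA] = -2:1 = -2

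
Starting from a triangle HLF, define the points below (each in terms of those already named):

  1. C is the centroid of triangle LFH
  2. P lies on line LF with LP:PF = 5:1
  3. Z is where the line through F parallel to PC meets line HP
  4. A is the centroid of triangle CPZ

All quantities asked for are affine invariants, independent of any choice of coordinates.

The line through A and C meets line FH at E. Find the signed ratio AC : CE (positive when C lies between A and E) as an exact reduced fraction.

Choose coordinates H = (0, 0), L = (1, 0), F = (0, 1).
1. C is the centroid of triangle LFH ⇒ C = (1/3, 1/3)
2. P lies on line LF with LP:PF = 5:1 ⇒ P = (1/6, 5/6)
3. Z is where the line through F parallel to PC meets line HP ⇒ Z = (1/8, 5/8)
4. A is the centroid of triangle CPZ ⇒ A = (5/24, 43/72)
line AC meets FH at E = (0, 28/27)
C = A + t·(E−A) with t = -3/5, so AC:CE = -3/5:8/5

AC:CE = -3/8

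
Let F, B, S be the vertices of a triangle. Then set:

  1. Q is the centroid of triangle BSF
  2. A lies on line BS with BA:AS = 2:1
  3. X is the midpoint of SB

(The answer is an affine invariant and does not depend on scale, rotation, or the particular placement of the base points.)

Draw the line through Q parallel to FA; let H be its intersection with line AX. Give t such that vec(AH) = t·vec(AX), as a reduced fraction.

t = 2/3

Choose coordinates F = (0, 0), B = (1, 0), S = (0, 1).
1. Q is the centroid of triangle BSF ⇒ Q = (1/3, 1/3)
2. A lies on line BS with BA:AS = 2:1 ⇒ A = (1/3, 2/3)
3. X is the midpoint of SB ⇒ X = (1/2, 1/2)
through Q parallel to FA: direction (1/3, 2/3); meets AX at H = (4/9, 5/9)
H = A + t·(X−A) with t = 2/3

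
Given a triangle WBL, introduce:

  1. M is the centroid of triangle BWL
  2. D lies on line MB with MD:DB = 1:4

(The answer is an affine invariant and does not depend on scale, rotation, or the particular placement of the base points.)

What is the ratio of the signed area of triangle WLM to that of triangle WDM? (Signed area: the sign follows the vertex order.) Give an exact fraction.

Set W = (0, 0), B = (1, 0), L = (0, 1); any affine frame gives the same invariant.
1. M is the centroid of triangle BWL ⇒ M = (1/3, 1/3)
2. D lies on line MB with MD:DB = 1:4 ⇒ D = (7/15, 4/15)
2·[WLM] = -1/3, 2·[WDM] = 1/15
[WLM]:[WDM] = -1/3:1/15 = -5

[WLM]:[WDM] = -5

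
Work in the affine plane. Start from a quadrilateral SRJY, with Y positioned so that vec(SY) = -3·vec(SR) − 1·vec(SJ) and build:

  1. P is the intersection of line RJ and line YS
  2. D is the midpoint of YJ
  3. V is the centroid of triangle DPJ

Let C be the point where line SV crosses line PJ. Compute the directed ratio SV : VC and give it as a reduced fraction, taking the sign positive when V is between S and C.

SV:VC = 1/5

Assign S = (0, 0), R = (1, 0), J = (0, 1), Y = (-3, -1) — the answer is frame-independent, so this choice is without loss of generality.
1. P is the intersection of line RJ and line YS ⇒ P = (3/4, 1/4)
2. D is the midpoint of YJ ⇒ D = (-3/2, 0)
3. V is the centroid of triangle DPJ ⇒ V = (-1/4, 5/12)
line SV meets PJ at C = (-3/2, 5/2)
V = S + t·(C−S) with t = 1/6, so SV:VC = 1/6:5/6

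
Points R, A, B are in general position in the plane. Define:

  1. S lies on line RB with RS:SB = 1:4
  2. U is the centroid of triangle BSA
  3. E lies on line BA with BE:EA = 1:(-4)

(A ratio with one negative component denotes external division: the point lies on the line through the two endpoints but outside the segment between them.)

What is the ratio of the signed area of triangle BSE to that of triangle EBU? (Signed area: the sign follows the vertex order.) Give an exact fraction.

Choose coordinates R = (0, 0), A = (1, 0), B = (0, 1).
1. S lies on line RB with RS:SB = 1:4 ⇒ S = (0, 1/5)
2. U is the centroid of triangle BSA ⇒ U = (1/3, 2/5)
3. E lies on line BA with BE:EA = 1:(-4) ⇒ E = (-1/3, 4/3)
2·[BSE] = -4/15, 2·[EBU] = -4/45
[BSE]:[EBU] = -4/15:-4/45 = 3

[BSE]:[EBU] = 3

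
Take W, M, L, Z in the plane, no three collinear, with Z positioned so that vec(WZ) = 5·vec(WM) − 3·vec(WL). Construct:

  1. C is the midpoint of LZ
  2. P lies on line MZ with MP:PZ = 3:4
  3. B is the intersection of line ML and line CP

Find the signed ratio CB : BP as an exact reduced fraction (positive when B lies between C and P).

Assign W = (0, 0), M = (1, 0), L = (0, 1), Z = (5, -3) — the answer is frame-independent, so this choice is without loss of generality.
1. C is the midpoint of LZ ⇒ C = (5/2, -1)
2. P lies on line MZ with MP:PZ = 3:4 ⇒ P = (19/7, -9/7)
3. B is the intersection of line ML and line CP ⇒ B = (4, -3)
B = C + t·(P−C) with t = 7, so CB:BP = t:(1−t) = 7:-6

CB:BP = -7/6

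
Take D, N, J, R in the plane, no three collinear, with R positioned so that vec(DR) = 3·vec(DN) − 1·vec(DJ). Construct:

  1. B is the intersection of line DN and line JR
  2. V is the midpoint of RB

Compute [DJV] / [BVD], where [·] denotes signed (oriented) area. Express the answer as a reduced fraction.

Choose coordinates D = (0, 0), N = (1, 0), J = (0, 1), R = (3, -1).
1. B is the intersection of line DN and line JR ⇒ B = (3/2, 0)
2. V is the midpoint of RB ⇒ V = (9/4, -1/2)
2·[DJV] = -9/4, 2·[BVD] = -3/4
[DJV]:[BVD] = -9/4:-3/4 = 3

[DJV]:[BVD] = 3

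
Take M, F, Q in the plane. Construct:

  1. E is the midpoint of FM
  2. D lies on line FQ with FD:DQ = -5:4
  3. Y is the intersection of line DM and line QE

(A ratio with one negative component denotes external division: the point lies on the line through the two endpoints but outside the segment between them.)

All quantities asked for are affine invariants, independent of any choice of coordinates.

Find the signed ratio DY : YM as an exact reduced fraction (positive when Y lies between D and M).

Work in coordinates with M = (0, 0), F = (1, 0), Q = (0, 1).
1. E is the midpoint of FM ⇒ E = (1/2, 0)
2. D lies on line FQ with FD:DQ = -5:4 ⇒ D = (-4, 5)
3. Y is the intersection of line DM and line QE ⇒ Y = (4/3, -5/3)
Y = D + t·(M−D) with t = 4/3, so DY:YM = t:(1−t) = 4/3:-1/3

DY:YM = -4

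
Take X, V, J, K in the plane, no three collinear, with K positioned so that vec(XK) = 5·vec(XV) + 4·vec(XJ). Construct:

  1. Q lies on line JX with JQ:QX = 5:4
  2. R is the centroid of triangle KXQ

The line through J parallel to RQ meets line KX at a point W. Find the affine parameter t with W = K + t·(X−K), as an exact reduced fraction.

Set X = (0, 0), V = (1, 0), J = (0, 1), K = (5, 4); any affine frame gives the same invariant.
1. Q lies on line JX with JQ:QX = 5:4 ⇒ Q = (0, 4/9)
2. R is the centroid of triangle KXQ ⇒ R = (5/3, 40/27)
through J parallel to RQ: direction (-5/3, -28/27); meets KX at W = (45/8, 9/2)
W = K + t·(X−K) with t = -1/8

t = -1/8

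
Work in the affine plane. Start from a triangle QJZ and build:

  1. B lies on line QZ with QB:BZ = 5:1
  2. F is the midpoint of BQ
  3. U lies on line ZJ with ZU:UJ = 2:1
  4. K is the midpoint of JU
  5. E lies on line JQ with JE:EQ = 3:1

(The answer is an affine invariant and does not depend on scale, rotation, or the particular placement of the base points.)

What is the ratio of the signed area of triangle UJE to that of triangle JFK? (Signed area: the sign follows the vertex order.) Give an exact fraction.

[UJE]:[JFK] = 18/7

Set Q = (0, 0), J = (1, 0), Z = (0, 1); any affine frame gives the same invariant.
1. B lies on line QZ with QB:BZ = 5:1 ⇒ B = (0, 5/6)
2. F is the midpoint of BQ ⇒ F = (0, 5/12)
3. U lies on line ZJ with ZU:UJ = 2:1 ⇒ U = (2/3, 1/3)
4. K is the midpoint of JU ⇒ K = (5/6, 1/6)
5. E lies on line JQ with JE:EQ = 3:1 ⇒ E = (1/4, 0)
2·[UJE] = -1/4, 2·[JFK] = -7/72
[UJE]:[JFK] = -1/4:-7/72 = 18/7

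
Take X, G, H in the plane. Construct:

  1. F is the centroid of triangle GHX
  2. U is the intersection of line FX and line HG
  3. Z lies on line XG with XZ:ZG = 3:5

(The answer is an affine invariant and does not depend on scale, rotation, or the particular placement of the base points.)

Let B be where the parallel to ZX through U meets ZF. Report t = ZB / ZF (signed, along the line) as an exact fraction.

Work in coordinates with X = (0, 0), G = (1, 0), H = (0, 1).
1. F is the centroid of triangle GHX ⇒ F = (1/3, 1/3)
2. U is the intersection of line FX and line HG ⇒ U = (1/2, 1/2)
3. Z lies on line XG with XZ:ZG = 3:5 ⇒ Z = (3/8, 0)
through U parallel to ZX: direction (-3/8, 0); meets ZF at B = (5/16, 1/2)
B = Z + t·(F−Z) with t = 3/2

t = 3/2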